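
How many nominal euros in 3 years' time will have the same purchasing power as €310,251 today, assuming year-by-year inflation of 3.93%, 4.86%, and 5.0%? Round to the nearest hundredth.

Cumulative price-level factor: 1.0393 × 1.0486 × 1.050 = 1.144300479.
The nominal amount required is €310,251 scaled up by that factor.

€355,020.37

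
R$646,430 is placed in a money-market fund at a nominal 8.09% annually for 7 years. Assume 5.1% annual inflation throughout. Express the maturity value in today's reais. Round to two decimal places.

R$786,685.43

Nominal value at maturity: R$646,430 × (1 + 8.09%)^7 ≈ R$1,114,346.16.
Price-level factor over 7 years: (1 + 5.1%)^7 ≈ 1.4165079366.
Dividing the nominal maturity value by the price-level factor gives the value in today's money.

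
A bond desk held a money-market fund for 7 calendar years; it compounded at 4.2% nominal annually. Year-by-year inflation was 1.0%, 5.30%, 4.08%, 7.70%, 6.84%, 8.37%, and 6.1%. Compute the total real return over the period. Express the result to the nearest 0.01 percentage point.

-8.93%

Cumulative inflation factor: 1.010 × 1.0530 × 1.0408 × 1.0770 × 1.0684 × 1.0837 × 1.061 ≈ 1.46451.
Nominal growth factor: 1.33375. Real growth factor = 1.33375 / 1.46451 ≈ 0.91072.
Total real return ≈ -8.9284%.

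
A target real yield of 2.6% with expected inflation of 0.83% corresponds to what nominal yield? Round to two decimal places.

By the Fisher equation, 1 + r_nom = (1 + 2.6%)(1 + 0.83%) = 1.026 × 1.0083 = 1.0345158.
So r_nom = 3.45158%.

3.45%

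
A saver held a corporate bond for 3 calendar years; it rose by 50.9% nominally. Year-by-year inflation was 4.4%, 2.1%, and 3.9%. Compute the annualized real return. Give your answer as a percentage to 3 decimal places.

Cumulative inflation factor: 1.044 × 1.021 × 1.039 ≈ 1.10750.
Nominal growth factor: 1.50900. Real growth factor = 1.50900 / 1.10750 ≈ 1.36253.
Annualized: 1.36253^(1/3) − 1 ≈ 0.10862.

10.862%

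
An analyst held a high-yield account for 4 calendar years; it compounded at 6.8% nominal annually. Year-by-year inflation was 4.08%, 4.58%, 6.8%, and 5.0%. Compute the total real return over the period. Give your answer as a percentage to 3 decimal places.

6.588%

Cumulative inflation factor: 1.0408 × 1.0458 × 1.068 × 1.050 ≈ 1.22061.
Nominal growth factor: 1.30102. Real growth factor = 1.30102 / 1.22061 ≈ 1.06588.
Total real return ≈ 6.5881%.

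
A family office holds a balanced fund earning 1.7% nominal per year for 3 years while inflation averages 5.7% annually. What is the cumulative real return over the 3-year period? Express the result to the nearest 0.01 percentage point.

-10.93%

The annual real rate is (1+1.7%)/(1+5.7%) − 1 = -3.7843%.
Compounded over 3 years: (1 + -0.037843)^3 − 1 ≈ -0.10929.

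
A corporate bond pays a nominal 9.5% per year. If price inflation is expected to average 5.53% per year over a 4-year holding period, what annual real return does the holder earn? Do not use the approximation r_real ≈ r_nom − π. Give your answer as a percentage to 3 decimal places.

With constant rates the annual real return is the same each year: (1+9.5%)/(1+5.53%) − 1 = 0.03762.

3.762%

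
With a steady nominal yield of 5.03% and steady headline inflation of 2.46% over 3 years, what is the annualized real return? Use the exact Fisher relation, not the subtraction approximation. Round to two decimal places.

2.51%

With constant rates the annual real return is the same each year: (1+5.03%)/(1+2.46%) − 1 = 0.02508.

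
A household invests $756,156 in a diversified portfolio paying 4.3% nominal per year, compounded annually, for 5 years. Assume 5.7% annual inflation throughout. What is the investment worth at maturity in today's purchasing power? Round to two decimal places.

Nominal value at maturity: $756,156 × (1 + 4.3%)^5 ≈ $933,325.10.
Price-level factor over 5 years: (1 + 5.7%)^5 ≈ 1.3193953117.
The maturity value deflated by that factor is the answer in today's purchasing power.

$707,388.52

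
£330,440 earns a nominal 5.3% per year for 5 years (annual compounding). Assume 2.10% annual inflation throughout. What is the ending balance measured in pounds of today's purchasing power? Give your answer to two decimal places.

£385,572.24

Nominal value at maturity: £330,440 × (1 + 5.3%)^5 ≈ £427,793.78.
Price-level factor over 5 years: (1 + 2.10%)^5 ≈ 1.1095035865.
The maturity value deflated by that factor is the answer in today's purchasing power.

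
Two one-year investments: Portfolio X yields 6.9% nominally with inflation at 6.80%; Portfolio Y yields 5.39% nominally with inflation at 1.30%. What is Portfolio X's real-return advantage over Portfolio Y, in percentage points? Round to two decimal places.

Portfolio X real return: 1.069/1.0680 − 1 = 0.094%.
Portfolio Y real return: 1.0539/1.0130 − 1 = 4.038%.
Difference: 0.094 − 4.038 = -3.944 pp.

-3.94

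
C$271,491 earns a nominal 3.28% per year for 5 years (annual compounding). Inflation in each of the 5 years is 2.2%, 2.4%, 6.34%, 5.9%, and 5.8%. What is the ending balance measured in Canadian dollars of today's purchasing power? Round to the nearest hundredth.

Nominal value at maturity: C$271,491 × (1 + 3.28%)^5 ≈ C$319,033.72.
Price-level factor over 5 years: 1.022 × 1.024 × 1.0634 × 1.059 × 1.058 ≈ 1.2468928547.
Dividing the nominal maturity value by the price-level factor gives the value in today's money.

C$255,862.98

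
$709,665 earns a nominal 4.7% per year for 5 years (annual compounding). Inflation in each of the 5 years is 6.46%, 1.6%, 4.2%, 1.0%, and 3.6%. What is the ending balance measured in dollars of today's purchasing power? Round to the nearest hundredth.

Nominal value at maturity: $709,665 × (1 + 4.7%)^5 ≈ $892,867.05.
Price-level factor over 5 years: 1.0646 × 1.016 × 1.042 × 1.010 × 1.036 ≈ 1.1793128153.
The maturity value deflated by that factor is the answer in today's purchasing power.

$757,107.90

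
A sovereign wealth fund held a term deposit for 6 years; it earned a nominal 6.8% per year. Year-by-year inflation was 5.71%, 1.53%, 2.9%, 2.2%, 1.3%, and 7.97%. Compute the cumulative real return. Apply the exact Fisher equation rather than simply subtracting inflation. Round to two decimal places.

Cumulative inflation factor: 1.0571 × 1.0153 × 1.029 × 1.022 × 1.013 × 1.0797 ≈ 1.23449.
Nominal growth factor: 1.48398. Real growth factor = 1.48398 / 1.23449 ≈ 1.20209.
Total real return ≈ 20.2093%.

20.21%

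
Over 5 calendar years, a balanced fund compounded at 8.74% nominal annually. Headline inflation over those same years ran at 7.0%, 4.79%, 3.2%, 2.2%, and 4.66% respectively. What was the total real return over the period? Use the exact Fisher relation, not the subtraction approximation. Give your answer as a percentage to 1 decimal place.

Cumulative inflation factor: 1.070 × 1.0479 × 1.032 × 1.022 × 1.0466 ≈ 1.23770.
Nominal growth factor: 1.52036. Real growth factor = 1.52036 / 1.23770 ≈ 1.22838.
Total real return ≈ 22.8377%.

22.8%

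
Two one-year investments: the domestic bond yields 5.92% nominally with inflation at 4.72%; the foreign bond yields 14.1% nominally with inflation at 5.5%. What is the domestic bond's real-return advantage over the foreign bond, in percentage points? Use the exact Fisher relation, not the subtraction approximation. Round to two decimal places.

The domestic bond real return: 1.0592/1.0472 − 1 = 1.146%.
The foreign bond real return: 1.141/1.055 − 1 = 8.152%.
Difference: 1.146 − 8.152 = -7.006 pp.

-7.01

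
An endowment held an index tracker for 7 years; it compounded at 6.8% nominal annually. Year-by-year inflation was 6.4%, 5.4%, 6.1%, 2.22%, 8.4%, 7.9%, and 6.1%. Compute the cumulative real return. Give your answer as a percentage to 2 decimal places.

5.00%

Cumulative inflation factor: 1.064 × 1.054 × 1.061 × 1.0222 × 1.084 × 1.079 × 1.061 ≈ 1.50938.
Nominal growth factor: 1.58489. Real growth factor = 1.58489 / 1.50938 ≈ 1.05002.
Total real return ≈ 5.0024%.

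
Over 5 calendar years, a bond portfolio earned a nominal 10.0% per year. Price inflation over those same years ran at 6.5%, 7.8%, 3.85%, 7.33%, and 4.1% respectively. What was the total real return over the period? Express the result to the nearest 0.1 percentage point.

Cumulative inflation factor: 1.065 × 1.078 × 1.0385 × 1.0733 × 1.041 ≈ 1.33213.
Nominal growth factor: 1.61051. Real growth factor = 1.61051 / 1.33213 ≈ 1.20897.
Total real return ≈ 20.8973%.

20.9%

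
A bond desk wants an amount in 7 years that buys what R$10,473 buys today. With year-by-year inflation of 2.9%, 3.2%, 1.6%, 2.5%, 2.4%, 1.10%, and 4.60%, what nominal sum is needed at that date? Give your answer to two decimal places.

Cumulative price-level factor: 1.029 × 1.032 × 1.016 × 1.025 × 1.024 × 1.0110 × 1.0460 ≈ 1.1975549278.
The nominal amount required is R$10,473 scaled up by that factor.

R$12,541.99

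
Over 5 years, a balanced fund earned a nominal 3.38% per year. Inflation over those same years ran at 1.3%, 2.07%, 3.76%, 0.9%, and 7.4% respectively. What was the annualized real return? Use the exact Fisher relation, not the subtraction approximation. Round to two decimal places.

0.31%

Cumulative inflation factor: 1.013 × 1.0207 × 1.0376 × 1.009 × 1.074 ≈ 1.16261.
Nominal growth factor: 1.18082. Real growth factor = 1.18082 / 1.16261 ≈ 1.01566.
Annualized: 1.01566^(1/5) − 1 ≈ 0.00311.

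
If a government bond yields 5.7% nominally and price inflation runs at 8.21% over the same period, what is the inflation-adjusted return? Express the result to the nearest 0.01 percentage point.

-2.32%

Real return via the Fisher equation: (1 + 5.7%)/(1 + 8.21%) − 1 = 1.057/1.0821 − 1 ≈ -0.02320.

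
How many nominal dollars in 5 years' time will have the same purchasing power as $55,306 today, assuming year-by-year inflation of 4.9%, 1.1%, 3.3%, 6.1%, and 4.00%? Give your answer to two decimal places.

$66,857.16

Cumulative price-level factor: 1.049 × 1.011 × 1.033 × 1.061 × 1.0400 ≈ 1.2088591122.
The nominal amount required is $55,306 scaled up by that factor.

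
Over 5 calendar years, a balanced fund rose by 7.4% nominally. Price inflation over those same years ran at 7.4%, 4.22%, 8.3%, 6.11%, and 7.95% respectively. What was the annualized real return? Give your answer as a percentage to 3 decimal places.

Cumulative inflation factor: 1.074 × 1.0422 × 1.083 × 1.0611 × 1.0795 ≈ 1.38855.
Nominal growth factor: 1.07400. Real growth factor = 1.07400 / 1.38855 ≈ 0.77347.
Annualized: 0.77347^(1/5) − 1 ≈ -0.05008.

-5.008%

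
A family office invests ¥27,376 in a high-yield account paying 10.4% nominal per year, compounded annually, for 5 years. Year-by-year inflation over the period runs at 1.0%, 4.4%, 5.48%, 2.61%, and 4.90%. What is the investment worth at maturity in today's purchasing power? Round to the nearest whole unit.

Nominal value at maturity: ¥27,376 × (1 + 10.4%)^5 ≈ ¥44,897.
Price-level factor over 5 years: 1.010 × 1.044 × 1.0548 × 1.0261 × 1.0490 ≈ 1.1971737051.
The maturity value deflated by that factor is the answer in today's purchasing power.

¥37,502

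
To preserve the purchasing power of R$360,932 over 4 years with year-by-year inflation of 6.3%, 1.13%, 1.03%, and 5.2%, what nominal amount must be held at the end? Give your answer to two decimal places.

Cumulative price-level factor: 1.063 × 1.0113 × 1.0103 × 1.052 ≈ 1.1425609177.
Multiplying R$360,932 by the price-level factor gives the future nominal sum.

R$412,386.80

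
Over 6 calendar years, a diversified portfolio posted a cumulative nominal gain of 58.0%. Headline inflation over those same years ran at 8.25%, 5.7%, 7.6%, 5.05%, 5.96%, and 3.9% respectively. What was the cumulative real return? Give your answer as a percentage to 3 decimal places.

Cumulative inflation factor: 1.0825 × 1.057 × 1.076 × 1.0505 × 1.0596 × 1.039 ≈ 1.42386.
Nominal growth factor: 1.58000. Real growth factor = 1.58000 / 1.42386 ≈ 1.10966.
Total real return ≈ 10.9656%.

10.966%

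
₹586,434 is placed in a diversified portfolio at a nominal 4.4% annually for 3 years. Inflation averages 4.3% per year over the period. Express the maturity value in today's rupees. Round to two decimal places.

Nominal value at maturity: ₹586,434 × (1 + 4.4%)^3 ≈ ₹667,299.25.
Price-level factor over 3 years: (1 + 4.3%)^3 = 1.134626507.
The maturity value deflated by that factor is the answer in today's purchasing power.

₹588,122.39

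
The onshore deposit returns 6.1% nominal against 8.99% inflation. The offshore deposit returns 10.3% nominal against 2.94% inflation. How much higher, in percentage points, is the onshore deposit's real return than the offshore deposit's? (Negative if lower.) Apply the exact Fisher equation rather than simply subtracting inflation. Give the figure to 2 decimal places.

-9.80

The onshore deposit real return: 1.061/1.0899 − 1 = -2.652%.
The offshore deposit real return: 1.103/1.0294 − 1 = 7.150%.
Difference: -2.652 − 7.150 = -9.802 pp.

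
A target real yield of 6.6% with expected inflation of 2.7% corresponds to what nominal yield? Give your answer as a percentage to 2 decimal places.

By the Fisher equation, 1 + r_nom = (1 + 6.6%)(1 + 2.7%) = 1.066 × 1.027 = 1.094782.
So r_nom = 9.4782%.

9.48%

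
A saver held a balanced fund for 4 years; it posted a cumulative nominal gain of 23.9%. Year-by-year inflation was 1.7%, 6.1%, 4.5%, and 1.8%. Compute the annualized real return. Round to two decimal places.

1.93%

Cumulative inflation factor: 1.017 × 1.061 × 1.045 × 1.018 ≈ 1.14789.
Nominal growth factor: 1.23900. Real growth factor = 1.23900 / 1.14789 ≈ 1.07937.
Annualized: 1.07937^(1/4) − 1 ≈ 0.01928.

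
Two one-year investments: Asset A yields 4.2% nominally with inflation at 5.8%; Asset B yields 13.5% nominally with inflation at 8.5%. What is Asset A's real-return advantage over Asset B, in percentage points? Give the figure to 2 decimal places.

-6.12

Asset A real return: 1.042/1.058 − 1 = -1.512%.
Asset B real return: 1.135/1.085 − 1 = 4.608%.
Difference: -1.512 − 4.608 = -6.120 pp.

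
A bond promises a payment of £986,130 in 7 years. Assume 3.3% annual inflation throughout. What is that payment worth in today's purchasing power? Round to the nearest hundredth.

Price-level factor over 7 years: (1 + 3.3%)^7 ≈ 1.2551691332.
Purchasing power today: £986,130 divided by that factor.

£785,655.08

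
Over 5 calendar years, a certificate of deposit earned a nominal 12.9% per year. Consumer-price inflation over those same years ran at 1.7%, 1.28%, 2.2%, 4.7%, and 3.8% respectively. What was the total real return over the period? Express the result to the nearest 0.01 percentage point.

60.34%

Cumulative inflation factor: 1.017 × 1.0128 × 1.022 × 1.047 × 1.038 ≈ 1.14404.
Nominal growth factor: 1.83430. Real growth factor = 1.83430 / 1.14404 ≈ 1.60336.
Total real return ≈ 60.3357%.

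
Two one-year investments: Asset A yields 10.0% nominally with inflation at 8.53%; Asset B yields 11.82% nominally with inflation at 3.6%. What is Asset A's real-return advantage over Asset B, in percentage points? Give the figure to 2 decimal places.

-6.58

Asset A real return: 1.100/1.0853 − 1 = 1.354%.
Asset B real return: 1.1182/1.036 − 1 = 7.934%.
Difference: 1.354 − 7.934 = -6.580 pp.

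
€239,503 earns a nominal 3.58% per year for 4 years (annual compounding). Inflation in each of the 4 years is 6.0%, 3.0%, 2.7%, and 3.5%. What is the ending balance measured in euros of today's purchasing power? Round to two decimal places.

Nominal value at maturity: €239,503 × (1 + 3.58%)^4 ≈ €275,685.92.
Price-level factor over 4 years: 1.060 × 1.030 × 1.027 × 1.035 = 1.160523351.
The maturity value deflated by that factor is the answer in today's purchasing power.

€237,553.10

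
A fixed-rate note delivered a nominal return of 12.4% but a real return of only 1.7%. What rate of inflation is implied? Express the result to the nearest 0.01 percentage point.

From (1+r_nom) = (1+r_real)(1+π), we get 1+π = (1 + 12.4%)/(1 + 1.7%) = 1.124/1.017 ≈ 1.10521.
So π ≈ 10.5211%.

10.52%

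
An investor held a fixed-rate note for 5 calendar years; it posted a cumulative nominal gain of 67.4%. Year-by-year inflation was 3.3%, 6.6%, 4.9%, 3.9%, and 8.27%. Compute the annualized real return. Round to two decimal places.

5.20%

Cumulative inflation factor: 1.033 × 1.066 × 1.049 × 1.039 × 1.0827 ≈ 1.29944.
Nominal growth factor: 1.67400. Real growth factor = 1.67400 / 1.29944 ≈ 1.28825.
Annualized: 1.28825^(1/5) − 1 ≈ 0.05196.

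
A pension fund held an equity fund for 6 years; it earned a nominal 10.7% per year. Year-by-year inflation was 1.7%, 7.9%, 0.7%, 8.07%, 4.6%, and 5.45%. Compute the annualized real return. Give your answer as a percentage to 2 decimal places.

Cumulative inflation factor: 1.017 × 1.079 × 1.007 × 1.0807 × 1.046 × 1.0545 ≈ 1.31721.
Nominal growth factor: 1.84029. Real growth factor = 1.84029 / 1.31721 ≈ 1.39711.
Annualized: 1.39711^(1/6) − 1 ≈ 0.05732.

5.73%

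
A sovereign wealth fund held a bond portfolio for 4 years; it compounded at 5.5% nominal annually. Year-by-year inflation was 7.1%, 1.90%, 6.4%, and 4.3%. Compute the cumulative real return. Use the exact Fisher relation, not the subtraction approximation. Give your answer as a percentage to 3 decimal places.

2.287%

Cumulative inflation factor: 1.071 × 1.0190 × 1.064 × 1.043 ≈ 1.21113.
Nominal growth factor: 1.23882. Real growth factor = 1.23882 / 1.21113 ≈ 1.02287.
Total real return ≈ 2.2870%.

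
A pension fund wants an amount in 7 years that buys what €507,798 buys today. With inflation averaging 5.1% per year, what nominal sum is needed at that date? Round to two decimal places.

Cumulative price-level factor: (1+5.1%)^7 ≈ 1.4165079366.
The nominal amount required is €507,798 scaled up by that factor.

€719,299.90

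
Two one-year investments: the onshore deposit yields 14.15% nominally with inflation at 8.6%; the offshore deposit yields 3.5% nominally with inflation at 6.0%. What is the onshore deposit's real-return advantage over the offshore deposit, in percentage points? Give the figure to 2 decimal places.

The onshore deposit real return: 1.1415/1.086 − 1 = 5.110%.
The offshore deposit real return: 1.035/1.060 − 1 = -2.358%.
Difference: 5.110 − (-2.358) = 7.468 pp.

7.47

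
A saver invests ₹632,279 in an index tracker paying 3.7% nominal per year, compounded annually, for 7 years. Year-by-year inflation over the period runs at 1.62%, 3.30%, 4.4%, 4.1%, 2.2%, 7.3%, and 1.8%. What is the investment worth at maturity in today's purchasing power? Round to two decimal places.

₹640,222.48

Nominal value at maturity: ₹632,279 × (1 + 3.7%)^7 ≈ ₹815,380.00.
Price-level factor over 7 years: 1.0162 × 1.0330 × 1.044 × 1.041 × 1.022 × 1.073 × 1.018 ≈ 1.2735885209.
The maturity value deflated by that factor is the answer in today's purchasing power.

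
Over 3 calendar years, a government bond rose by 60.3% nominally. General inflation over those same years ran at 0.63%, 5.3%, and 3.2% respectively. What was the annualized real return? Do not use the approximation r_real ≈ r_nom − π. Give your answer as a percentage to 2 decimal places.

13.60%

Cumulative inflation factor: 1.0063 × 1.053 × 1.032 ≈ 1.09354.
Nominal growth factor: 1.60300. Real growth factor = 1.60300 / 1.09354 ≈ 1.46588.
Annualized: 1.46588^(1/3) − 1 ≈ 0.13597.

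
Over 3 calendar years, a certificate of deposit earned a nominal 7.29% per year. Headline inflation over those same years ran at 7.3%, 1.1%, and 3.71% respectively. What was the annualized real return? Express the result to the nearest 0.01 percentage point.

Cumulative inflation factor: 1.073 × 1.011 × 1.0371 ≈ 1.12505.
Nominal growth factor: 1.23503. Real growth factor = 1.23503 / 1.12505 ≈ 1.09776.
Annualized: 1.09776^(1/3) − 1 ≈ 0.03158.

3.16%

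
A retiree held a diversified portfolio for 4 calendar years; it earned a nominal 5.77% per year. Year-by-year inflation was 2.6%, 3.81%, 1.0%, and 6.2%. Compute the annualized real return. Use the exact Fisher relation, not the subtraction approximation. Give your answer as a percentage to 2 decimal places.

Cumulative inflation factor: 1.026 × 1.0381 × 1.010 × 1.062 ≈ 1.14244.
Nominal growth factor: 1.25156. Real growth factor = 1.25156 / 1.14244 ≈ 1.09551.
Annualized: 1.09551^(1/4) − 1 ≈ 0.02307.

2.31%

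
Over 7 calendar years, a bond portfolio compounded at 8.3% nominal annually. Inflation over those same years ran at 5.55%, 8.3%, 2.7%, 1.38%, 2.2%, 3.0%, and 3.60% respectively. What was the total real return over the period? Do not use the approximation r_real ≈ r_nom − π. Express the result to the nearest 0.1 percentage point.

34.6%

Cumulative inflation factor: 1.0555 × 1.083 × 1.027 × 1.0138 × 1.022 × 1.030 × 1.0360 ≈ 1.29795.
Nominal growth factor: 1.74743. Real growth factor = 1.74743 / 1.29795 ≈ 1.34630.
Total real return ≈ 34.6300%.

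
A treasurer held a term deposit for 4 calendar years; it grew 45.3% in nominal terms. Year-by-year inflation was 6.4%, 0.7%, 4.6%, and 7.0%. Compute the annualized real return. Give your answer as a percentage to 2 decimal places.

Cumulative inflation factor: 1.064 × 1.007 × 1.046 × 1.070 ≈ 1.19919.
Nominal growth factor: 1.45300. Real growth factor = 1.45300 / 1.19919 ≈ 1.21166.
Annualized: 1.21166^(1/4) − 1 ≈ 0.04917.

4.92%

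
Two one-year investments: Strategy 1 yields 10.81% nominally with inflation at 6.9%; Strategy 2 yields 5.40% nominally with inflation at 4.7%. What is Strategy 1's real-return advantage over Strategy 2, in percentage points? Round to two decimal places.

Strategy 1 real return: 1.1081/1.069 − 1 = 3.658%.
Strategy 2 real return: 1.0540/1.047 − 1 = 0.669%.
Difference: 3.658 − 0.669 = 2.989 pp.

2.99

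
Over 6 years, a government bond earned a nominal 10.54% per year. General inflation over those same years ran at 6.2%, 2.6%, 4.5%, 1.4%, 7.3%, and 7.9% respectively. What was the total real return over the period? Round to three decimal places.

Cumulative inflation factor: 1.062 × 1.026 × 1.045 × 1.014 × 1.073 × 1.079 ≈ 1.33674.
Nominal growth factor: 1.82439. Real growth factor = 1.82439 / 1.33674 ≈ 1.36480.
Total real return ≈ 36.4801%.

36.480%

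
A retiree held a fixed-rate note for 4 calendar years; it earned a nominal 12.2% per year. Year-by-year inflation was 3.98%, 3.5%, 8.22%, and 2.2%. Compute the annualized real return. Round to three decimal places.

7.419%

Cumulative inflation factor: 1.0398 × 1.035 × 1.0822 × 1.022 ≈ 1.19028.
Nominal growth factor: 1.58479. Real growth factor = 1.58479 / 1.19028 ≈ 1.33144.
Annualized: 1.33144^(1/4) − 1 ≈ 0.07419.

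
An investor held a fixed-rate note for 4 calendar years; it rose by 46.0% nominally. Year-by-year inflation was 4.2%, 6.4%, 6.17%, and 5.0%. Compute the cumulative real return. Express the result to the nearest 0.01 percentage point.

18.13%

Cumulative inflation factor: 1.042 × 1.064 × 1.0617 × 1.050 ≈ 1.23595.
Nominal growth factor: 1.46000. Real growth factor = 1.46000 / 1.23595 ≈ 1.18128.
Total real return ≈ 18.1279%.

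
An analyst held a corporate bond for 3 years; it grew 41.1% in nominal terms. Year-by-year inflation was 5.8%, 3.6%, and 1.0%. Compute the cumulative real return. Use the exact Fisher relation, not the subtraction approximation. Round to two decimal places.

Cumulative inflation factor: 1.058 × 1.036 × 1.010 ≈ 1.10705.
Nominal growth factor: 1.41100. Real growth factor = 1.41100 / 1.10705 ≈ 1.27456.
Total real return ≈ 27.4560%.

27.46%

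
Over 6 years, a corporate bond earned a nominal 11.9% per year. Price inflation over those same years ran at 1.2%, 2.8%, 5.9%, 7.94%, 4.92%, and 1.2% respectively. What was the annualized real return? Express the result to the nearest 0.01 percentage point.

7.63%

Cumulative inflation factor: 1.012 × 1.028 × 1.059 × 1.0794 × 1.0492 × 1.012 ≈ 1.26267.
Nominal growth factor: 1.96327. Real growth factor = 1.96327 / 1.26267 ≈ 1.55485.
Annualized: 1.55485^(1/6) − 1 ≈ 0.07634.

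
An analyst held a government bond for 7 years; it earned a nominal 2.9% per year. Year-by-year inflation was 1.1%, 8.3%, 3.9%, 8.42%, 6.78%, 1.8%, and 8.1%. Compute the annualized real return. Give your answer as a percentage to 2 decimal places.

-2.41%

Cumulative inflation factor: 1.011 × 1.083 × 1.039 × 1.0842 × 1.0678 × 1.018 × 1.081 ≈ 1.44933.
Nominal growth factor: 1.22154. Real growth factor = 1.22154 / 1.44933 ≈ 0.84283.
Annualized: 0.84283^(1/7) − 1 ≈ -0.02413.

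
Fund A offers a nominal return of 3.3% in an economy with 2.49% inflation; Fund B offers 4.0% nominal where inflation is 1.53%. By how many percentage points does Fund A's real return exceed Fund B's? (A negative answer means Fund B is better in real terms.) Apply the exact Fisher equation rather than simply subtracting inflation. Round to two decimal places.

Fund A real return: 1.033/1.0249 − 1 = 0.790%.
Fund B real return: 1.040/1.0153 − 1 = 2.433%.
Difference: 0.790 − 2.433 = -1.643 pp.

-1.64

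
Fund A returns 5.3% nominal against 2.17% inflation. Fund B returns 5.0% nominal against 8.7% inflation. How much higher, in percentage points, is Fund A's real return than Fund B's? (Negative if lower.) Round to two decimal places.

Fund A real return: 1.053/1.0217 − 1 = 3.064%.
Fund B real return: 1.050/1.087 − 1 = -3.404%.
Difference: 3.064 − (-3.404) = 6.468 pp.

6.47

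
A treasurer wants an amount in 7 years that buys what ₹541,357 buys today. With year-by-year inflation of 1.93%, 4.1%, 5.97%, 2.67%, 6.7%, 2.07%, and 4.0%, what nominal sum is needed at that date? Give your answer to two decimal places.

₹707,878.76

Cumulative price-level factor: 1.0193 × 1.041 × 1.0597 × 1.0267 × 1.067 × 1.0207 × 1.040 ≈ 1.3076006373.
Multiplying ₹541,357 by the price-level factor gives the future nominal sum.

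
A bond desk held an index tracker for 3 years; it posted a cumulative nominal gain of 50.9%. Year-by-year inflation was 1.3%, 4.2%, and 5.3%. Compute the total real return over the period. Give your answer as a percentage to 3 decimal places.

35.764%

Cumulative inflation factor: 1.013 × 1.042 × 1.053 ≈ 1.11149.
Nominal growth factor: 1.50900. Real growth factor = 1.50900 / 1.11149 ≈ 1.35764.
Total real return ≈ 35.7637%.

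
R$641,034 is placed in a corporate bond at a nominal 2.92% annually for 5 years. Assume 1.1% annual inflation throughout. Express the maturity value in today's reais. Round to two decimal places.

Nominal value at maturity: R$641,034 × (1 + 2.92%)^5 ≈ R$740,252.62.
Price-level factor over 5 years: (1 + 1.1%)^5 ≈ 1.0562233834.
The maturity value deflated by that factor is the answer in today's purchasing power.

R$700,848.54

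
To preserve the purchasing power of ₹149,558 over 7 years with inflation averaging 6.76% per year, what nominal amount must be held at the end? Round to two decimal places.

Cumulative price-level factor: (1+6.76%)^7 ≈ 1.5807382264.
The nominal amount required is ₹149,558 scaled up by that factor.

₹236,412.05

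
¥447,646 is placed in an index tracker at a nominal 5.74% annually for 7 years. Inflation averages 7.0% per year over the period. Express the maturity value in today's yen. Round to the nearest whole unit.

¥412,025

Nominal value at maturity: ¥447,646 × (1 + 5.74%)^7 ≈ ¥661,622.
Price-level factor over 7 years: (1 + 7.0%)^7 ≈ 1.6057814765.
Dividing the nominal maturity value by the price-level factor gives the value in today's money.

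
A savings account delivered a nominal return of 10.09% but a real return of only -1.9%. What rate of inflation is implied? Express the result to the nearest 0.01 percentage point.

12.22%

From (1+r_nom) = (1+r_real)(1+π), we get 1+π = (1 + 10.09%)/(1 − 1.9%) = 1.1009/0.981 ≈ 1.12222.
So π ≈ 12.2222%.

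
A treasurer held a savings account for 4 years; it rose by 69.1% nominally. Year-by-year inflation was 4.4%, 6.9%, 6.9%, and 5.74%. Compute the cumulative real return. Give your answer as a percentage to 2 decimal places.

34.04%

Cumulative inflation factor: 1.044 × 1.069 × 1.069 × 1.0574 ≈ 1.26152.
Nominal growth factor: 1.69100. Real growth factor = 1.69100 / 1.26152 ≈ 1.34044.
Total real return ≈ 34.0443%.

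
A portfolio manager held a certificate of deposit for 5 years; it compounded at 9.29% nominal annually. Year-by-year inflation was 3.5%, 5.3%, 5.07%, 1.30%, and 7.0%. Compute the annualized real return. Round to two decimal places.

Cumulative inflation factor: 1.035 × 1.053 × 1.0507 × 1.0130 × 1.070 ≈ 1.24120.
Nominal growth factor: 1.55920. Real growth factor = 1.55920 / 1.24120 ≈ 1.25621.
Annualized: 1.25621^(1/5) − 1 ≈ 0.04668.

4.67%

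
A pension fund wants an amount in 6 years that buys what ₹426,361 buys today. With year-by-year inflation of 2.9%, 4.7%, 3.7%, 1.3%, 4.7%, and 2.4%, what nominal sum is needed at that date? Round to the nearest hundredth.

Cumulative price-level factor: 1.029 × 1.047 × 1.037 × 1.013 × 1.047 × 1.024 ≈ 1.2133801796.
The nominal amount required is ₹426,361 scaled up by that factor.

₹517,337.99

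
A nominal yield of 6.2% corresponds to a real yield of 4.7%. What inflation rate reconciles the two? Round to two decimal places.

From (1+r_nom) = (1+r_real)(1+π), we get 1+π = (1 + 6.2%)/(1 + 4.7%) = 1.062/1.047 ≈ 1.01433.
So π ≈ 1.4327%.

1.43%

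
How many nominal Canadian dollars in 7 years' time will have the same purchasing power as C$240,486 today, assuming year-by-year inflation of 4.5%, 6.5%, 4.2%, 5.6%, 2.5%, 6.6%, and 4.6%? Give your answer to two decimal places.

Cumulative price-level factor: 1.045 × 1.065 × 1.042 × 1.056 × 1.025 × 1.066 × 1.046 ≈ 1.3996204842.
Multiplying C$240,486 by the price-level factor gives the future nominal sum.

C$336,589.13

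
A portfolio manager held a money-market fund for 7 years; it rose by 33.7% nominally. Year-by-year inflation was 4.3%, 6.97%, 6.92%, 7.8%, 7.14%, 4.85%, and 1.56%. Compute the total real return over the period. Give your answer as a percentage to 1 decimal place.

-8.9%

Cumulative inflation factor: 1.043 × 1.0697 × 1.0692 × 1.078 × 1.0714 × 1.0485 × 1.0156 ≈ 1.46712.
Nominal growth factor: 1.33700. Real growth factor = 1.33700 / 1.46712 ≈ 0.91131.
Total real return ≈ -8.8693%.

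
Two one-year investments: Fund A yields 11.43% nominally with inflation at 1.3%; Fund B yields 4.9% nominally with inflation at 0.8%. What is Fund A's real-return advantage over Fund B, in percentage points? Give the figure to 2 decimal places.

5.93

Fund A real return: 1.1143/1.013 − 1 = 10.000%.
Fund B real return: 1.049/1.008 − 1 = 4.067%.
Difference: 10.000 − 4.067 = 5.933 pp.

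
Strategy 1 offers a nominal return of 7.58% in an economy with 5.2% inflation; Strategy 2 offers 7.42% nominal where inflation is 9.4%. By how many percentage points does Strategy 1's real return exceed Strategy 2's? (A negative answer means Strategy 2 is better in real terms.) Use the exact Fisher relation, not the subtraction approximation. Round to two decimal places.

4.07

Strategy 1 real return: 1.0758/1.052 − 1 = 2.262%.
Strategy 2 real return: 1.0742/1.094 − 1 = -1.810%.
Difference: 2.262 − (-1.810) = 4.072 pp.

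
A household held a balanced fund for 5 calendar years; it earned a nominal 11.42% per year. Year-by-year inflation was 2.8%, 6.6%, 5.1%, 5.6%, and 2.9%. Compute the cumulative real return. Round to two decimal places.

Cumulative inflation factor: 1.028 × 1.066 × 1.051 × 1.056 × 1.029 ≈ 1.25150.
Nominal growth factor: 1.71718. Real growth factor = 1.71718 / 1.25150 ≈ 1.37209.
Total real return ≈ 37.2093%.

37.21%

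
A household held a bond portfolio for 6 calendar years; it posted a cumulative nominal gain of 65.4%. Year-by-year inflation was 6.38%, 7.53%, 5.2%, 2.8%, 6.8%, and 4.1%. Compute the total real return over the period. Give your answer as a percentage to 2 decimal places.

Cumulative inflation factor: 1.0638 × 1.0753 × 1.052 × 1.028 × 1.068 × 1.041 ≈ 1.37537.
Nominal growth factor: 1.65400. Real growth factor = 1.65400 / 1.37537 ≈ 1.20258.
Total real return ≈ 20.2583%.

20.26%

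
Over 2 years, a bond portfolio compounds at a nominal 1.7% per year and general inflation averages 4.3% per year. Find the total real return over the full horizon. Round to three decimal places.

The annual real rate is (1+1.7%)/(1+4.3%) − 1 = -2.4928%.
Compounded over 2 years: (1 + -0.024928)^2 − 1 ≈ -0.04923.

-4.923%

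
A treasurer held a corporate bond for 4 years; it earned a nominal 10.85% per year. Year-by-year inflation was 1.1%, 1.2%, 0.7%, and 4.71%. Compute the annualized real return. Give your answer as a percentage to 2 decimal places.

Cumulative inflation factor: 1.011 × 1.012 × 1.007 × 1.0471 ≈ 1.07882.
Nominal growth factor: 1.50988. Real growth factor = 1.50988 / 1.07882 ≈ 1.39957.
Annualized: 1.39957^(1/4) − 1 ≈ 0.08767.

8.77%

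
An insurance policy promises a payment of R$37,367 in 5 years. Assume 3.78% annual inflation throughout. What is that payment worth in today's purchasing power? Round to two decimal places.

Price-level factor over 5 years: (1 + 3.78%)^5 ≈ 1.2038387866.
Purchasing power today: R$37,367 divided by that factor.

R$31,039.87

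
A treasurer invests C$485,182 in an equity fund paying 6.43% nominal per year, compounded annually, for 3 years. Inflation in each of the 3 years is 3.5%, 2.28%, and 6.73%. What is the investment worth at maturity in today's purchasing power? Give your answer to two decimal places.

C$517,701.34

Nominal value at maturity: C$485,182 × (1 + 6.43%)^3 ≈ C$584,920.53.
Price-level factor over 3 years: 1.035 × 1.0228 × 1.0673 = 1.1298416454.
The maturity value deflated by that factor is the answer in today's purchasing power.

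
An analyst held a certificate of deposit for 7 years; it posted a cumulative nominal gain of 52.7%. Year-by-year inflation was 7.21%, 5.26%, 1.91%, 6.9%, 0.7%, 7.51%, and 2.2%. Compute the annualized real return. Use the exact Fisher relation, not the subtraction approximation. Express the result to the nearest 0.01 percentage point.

Cumulative inflation factor: 1.0721 × 1.0526 × 1.0191 × 1.069 × 1.007 × 1.0751 × 1.022 ≈ 1.36026.
Nominal growth factor: 1.52700. Real growth factor = 1.52700 / 1.36026 ≈ 1.12258.
Annualized: 1.12258^(1/7) − 1 ≈ 0.01666.

1.67%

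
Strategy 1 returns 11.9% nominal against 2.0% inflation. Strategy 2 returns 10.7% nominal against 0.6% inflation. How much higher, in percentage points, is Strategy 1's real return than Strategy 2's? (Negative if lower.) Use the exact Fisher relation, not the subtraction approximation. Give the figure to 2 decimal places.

Strategy 1 real return: 1.119/1.020 − 1 = 9.706%.
Strategy 2 real return: 1.107/1.006 − 1 = 10.040%.
Difference: 9.706 − 10.040 = -0.334 pp.

-0.33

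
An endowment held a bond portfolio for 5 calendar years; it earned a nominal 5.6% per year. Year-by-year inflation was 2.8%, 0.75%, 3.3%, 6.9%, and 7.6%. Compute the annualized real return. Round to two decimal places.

1.31%

Cumulative inflation factor: 1.028 × 1.0075 × 1.033 × 1.069 × 1.076 ≈ 1.23063.
Nominal growth factor: 1.31317. Real growth factor = 1.31317 / 1.23063 ≈ 1.06707.
Annualized: 1.06707^(1/5) − 1 ≈ 0.01307.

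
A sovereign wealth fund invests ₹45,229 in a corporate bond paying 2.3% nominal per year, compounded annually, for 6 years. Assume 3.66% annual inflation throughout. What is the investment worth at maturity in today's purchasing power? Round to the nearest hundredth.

₹41,783.38

Nominal value at maturity: ₹45,229 × (1 + 2.3%)^6 ≈ ₹51,840.69.
Price-level factor over 6 years: (1 + 3.66%)^6 ≈ 1.2407012707.
Dividing the nominal maturity value by the price-level factor gives the value in today's money.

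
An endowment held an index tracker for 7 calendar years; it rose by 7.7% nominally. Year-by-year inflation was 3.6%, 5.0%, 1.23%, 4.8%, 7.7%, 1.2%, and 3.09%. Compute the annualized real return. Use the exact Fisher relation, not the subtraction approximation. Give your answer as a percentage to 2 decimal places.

-2.62%

Cumulative inflation factor: 1.036 × 1.050 × 1.0123 × 1.048 × 1.077 × 1.012 × 1.0309 ≈ 1.29668.
Nominal growth factor: 1.07700. Real growth factor = 1.07700 / 1.29668 ≈ 0.83058.
Annualized: 0.83058^(1/7) − 1 ≈ -0.02617.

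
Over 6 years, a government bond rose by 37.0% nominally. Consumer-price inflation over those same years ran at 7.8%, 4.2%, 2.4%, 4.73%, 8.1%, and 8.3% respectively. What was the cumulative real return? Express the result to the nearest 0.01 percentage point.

Cumulative inflation factor: 1.078 × 1.042 × 1.024 × 1.0473 × 1.081 × 1.083 ≈ 1.41030.
Nominal growth factor: 1.37000. Real growth factor = 1.37000 / 1.41030 ≈ 0.97142.
Total real return ≈ -2.8576%.

-2.86%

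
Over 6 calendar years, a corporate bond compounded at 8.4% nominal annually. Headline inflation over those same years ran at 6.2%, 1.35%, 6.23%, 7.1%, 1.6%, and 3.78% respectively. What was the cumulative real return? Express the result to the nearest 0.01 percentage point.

Cumulative inflation factor: 1.062 × 1.0135 × 1.0623 × 1.071 × 1.016 × 1.0378 ≈ 1.29120.
Nominal growth factor: 1.62247. Real growth factor = 1.62247 / 1.29120 ≈ 1.25656.
Total real return ≈ 25.6560%.

25.66%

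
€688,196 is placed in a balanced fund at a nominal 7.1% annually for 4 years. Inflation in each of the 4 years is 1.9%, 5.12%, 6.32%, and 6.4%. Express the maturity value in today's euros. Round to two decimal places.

€747,229.30

Nominal value at maturity: €688,196 × (1 + 7.1%)^4 ≈ €905,461.58.
Price-level factor over 4 years: 1.019 × 1.0512 × 1.0632 × 1.064 ≈ 1.2117586599.
Dividing the nominal maturity value by the price-level factor gives the value in today's money.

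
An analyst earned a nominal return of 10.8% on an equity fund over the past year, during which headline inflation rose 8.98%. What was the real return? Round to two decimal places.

1.67%

Real return via the Fisher equation: (1 + 10.8%)/(1 + 8.98%) − 1 = 1.108/1.0898 − 1 ≈ 0.01670.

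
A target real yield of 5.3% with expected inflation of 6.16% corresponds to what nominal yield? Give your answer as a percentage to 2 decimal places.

11.79%

By the Fisher equation, 1 + r_nom = (1 + 5.3%)(1 + 6.16%) = 1.053 × 1.0616 = 1.1178648.
So r_nom = 11.78648%.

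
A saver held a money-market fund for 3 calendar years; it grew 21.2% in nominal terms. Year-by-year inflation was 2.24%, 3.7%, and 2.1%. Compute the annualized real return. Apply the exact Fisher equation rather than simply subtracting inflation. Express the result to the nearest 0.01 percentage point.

3.84%

Cumulative inflation factor: 1.0224 × 1.037 × 1.021 ≈ 1.08249.
Nominal growth factor: 1.21200. Real growth factor = 1.21200 / 1.08249 ≈ 1.11964.
Annualized: 1.11964^(1/3) − 1 ≈ 0.03839.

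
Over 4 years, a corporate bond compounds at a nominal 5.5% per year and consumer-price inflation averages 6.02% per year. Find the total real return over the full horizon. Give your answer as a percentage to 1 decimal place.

The annual real rate is (1+5.5%)/(1+6.02%) − 1 = -0.4905%.
Compounded over 4 years: (1 + -0.004905)^4 − 1 ≈ -0.01948.

-1.9%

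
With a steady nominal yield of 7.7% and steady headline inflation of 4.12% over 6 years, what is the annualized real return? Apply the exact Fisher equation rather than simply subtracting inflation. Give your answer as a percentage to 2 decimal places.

With constant rates the annual real return is the same each year: (1+7.7%)/(1+4.12%) − 1 = 0.03438.

3.44%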